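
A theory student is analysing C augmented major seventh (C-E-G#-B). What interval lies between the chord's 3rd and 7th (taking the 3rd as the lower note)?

The 3rd is E and the 7th is B.
Counting 5 letters and 7 half steps from E gives a perfect fifth.

perfect 5th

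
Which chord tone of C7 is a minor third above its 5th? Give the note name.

C dominant seventh is spelled C-E-G-Bb.
The 5th is G. A minor third above G is Bb.
Bb is the chord's 7th.

Bb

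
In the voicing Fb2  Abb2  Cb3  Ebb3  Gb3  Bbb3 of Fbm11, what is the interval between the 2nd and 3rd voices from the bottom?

Those voices are Abb2 and Cb3.
Abb up to Cb spans 3 letter names and 4 semitones — a major third.

major third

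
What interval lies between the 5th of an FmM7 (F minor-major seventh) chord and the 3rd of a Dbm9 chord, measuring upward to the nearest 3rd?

FmM7 (F minor-major seventh) has C as its 5th, and Dbm9 has Fb as its 3rd.
From C to Fb: 4 semitones over a fourth = diminished.

diminished 4th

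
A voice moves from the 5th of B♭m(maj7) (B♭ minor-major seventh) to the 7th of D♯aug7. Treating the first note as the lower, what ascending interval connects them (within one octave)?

B♭m(maj7) (B♭ minor-major seventh) has F as its 5th, and D♯aug7 has C♯ as its 7th.
F up to C♯ is 8 semitones, a half step wider than a perfect fifth, so the interval is augmented.

augmented fifth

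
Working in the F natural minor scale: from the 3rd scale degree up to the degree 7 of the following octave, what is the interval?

F natural minor: F G Ab Bb C Db Eb.
The 3rd scale degree is Ab and the degree 7 (up an octave) is Eb.
Ab up to Eb spans 12 letter names and 19 semitones — a perfect twelfth.

perfect twelfth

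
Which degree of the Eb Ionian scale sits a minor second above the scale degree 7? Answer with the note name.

The scale is Eb F G Ab Bb C D.
The scale degree 7 is D; a minor second above that is Eb — scale degree 1.

Eb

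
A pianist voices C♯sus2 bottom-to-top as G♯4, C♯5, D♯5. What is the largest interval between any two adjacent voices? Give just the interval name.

perfect fourth

Adjacent intervals: G♯4→C♯5 = perfect fourth; C♯5→D♯5 = major second.
The largest is G♯4 to C♯5, a perfect fourth (5 semitones).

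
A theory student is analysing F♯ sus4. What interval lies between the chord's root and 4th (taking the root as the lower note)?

The chord tones of F♯sus4 are F♯-B-C♯.
That puts F♯ below B.
Counting 4 letters and 5 half steps from F♯ gives a perfect fourth.

perfect 4th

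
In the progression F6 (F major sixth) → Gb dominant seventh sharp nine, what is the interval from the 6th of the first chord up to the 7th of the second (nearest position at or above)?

diminished third

F6 (F major sixth) has D as its 6th, and Gb dominant seventh sharp nine has Fb as its 7th.
3 letter names make it a third; at 2 semitones (a whole step narrower than major) the quality is diminished.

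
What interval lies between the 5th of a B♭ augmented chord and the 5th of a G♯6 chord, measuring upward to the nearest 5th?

major sixth

The 5th of B♭ augmented is F♯; the 5th of G♯6 is D♯.
From F♯ to D♯ is 9 semitones, exactly the major sixth.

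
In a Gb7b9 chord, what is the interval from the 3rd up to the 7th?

The chord tones of Gb dominant seventh flat nine are Gb Bb Db Fb Abb.
3rd = Bb; 7th = Fb.
5 letter names make it a fifth; at 6 semitones (a half step narrower than perfect) the quality is diminished.

diminished fifth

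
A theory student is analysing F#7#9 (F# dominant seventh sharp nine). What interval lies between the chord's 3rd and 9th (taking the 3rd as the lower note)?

The chord tones of F# dominant seventh sharp nine are F#-A#-C#-E-G##.
3rd = A#; 9th = G##.
A# up to G## spans 7 letter names and 11 semitones — a major seventh.

major seventh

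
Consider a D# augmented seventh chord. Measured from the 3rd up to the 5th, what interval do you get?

major third

The chord tones of D#7#5 are D#, F##, A##, C#.
That puts F## below A##.
F## up to A## spans 3 letter names and 4 semitones — a major third.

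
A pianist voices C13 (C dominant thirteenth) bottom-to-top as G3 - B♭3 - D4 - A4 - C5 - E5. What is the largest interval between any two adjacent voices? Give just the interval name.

perfect 5th

Adjacent intervals: G3→B♭3 = minor third; B♭3→D4 = major third; D4→A4 = perfect fifth; A4→C5 = minor third; C5→E5 = major third.
The largest is D4 to A4, a perfect fifth (7 semitones).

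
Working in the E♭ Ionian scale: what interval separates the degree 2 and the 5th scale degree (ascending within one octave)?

The scale runs E♭ F G A♭ B♭ C D.
Degree 2 = F; 5th scale degree = B♭.
F up to B♭ spans 4 letter names and 5 semitones — a perfect fourth.

perfect fourth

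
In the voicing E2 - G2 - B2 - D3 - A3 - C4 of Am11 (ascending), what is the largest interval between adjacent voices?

Adjacent intervals: E2→G2 = minor third; G2→B2 = major third; B2→D3 = minor third; D3→A3 = perfect fifth; A3→C4 = minor third.
The largest is D3 to A3, a perfect fifth (7 semitones).

perfect 5th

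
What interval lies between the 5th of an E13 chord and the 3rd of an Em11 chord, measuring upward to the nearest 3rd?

E13 has B as its 5th, and Em11 has G as its 3rd.
B up to G is 8 semitones, a half step narrower than a major sixth, so the interval is minor.

minor sixth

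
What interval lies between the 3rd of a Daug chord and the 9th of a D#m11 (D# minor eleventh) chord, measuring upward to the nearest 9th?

The 3rd of Daug is F#; the 9th of D#m11 (D# minor eleventh) is E#.
Counting 7 letters and 11 half steps from F# gives a major seventh.

major seventh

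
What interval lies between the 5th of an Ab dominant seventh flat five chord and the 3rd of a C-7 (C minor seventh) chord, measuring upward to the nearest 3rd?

augmented unison

Ab dominant seventh flat five has Ebb as its 5th, and C-7 (C minor seventh) has Eb as its 3rd.
From Ebb to Eb: 1 semitone over a unison = augmented.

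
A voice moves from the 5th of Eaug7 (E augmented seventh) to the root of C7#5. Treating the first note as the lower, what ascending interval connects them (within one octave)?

diminished 2nd

The 5th of Eaug7 (E augmented seventh) is B#; the root of C7#5 is C.
B# up to C is 0 semitones, a whole step narrower than a major second, so the interval is diminished.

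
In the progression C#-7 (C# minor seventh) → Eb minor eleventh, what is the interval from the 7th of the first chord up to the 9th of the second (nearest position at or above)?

The 7th of C#-7 (C# minor seventh) is B; the 9th of Eb minor eleventh is F.
5 letter names make it a fifth; at 6 semitones (a half step narrower than perfect) the quality is diminished.

diminished fifth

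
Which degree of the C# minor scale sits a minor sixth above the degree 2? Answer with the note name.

B

The scale is C# D# E F# G# A B.
The degree 2 is D#; a minor sixth above that is B — scale degree 7.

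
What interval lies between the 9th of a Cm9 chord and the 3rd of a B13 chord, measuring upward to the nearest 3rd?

Cm9 has D as its 9th, and B13 has D# as its 3rd.
1 letter names make it a unison; at 1 semitone (a half step wider than perfect) the quality is augmented.

augmented unison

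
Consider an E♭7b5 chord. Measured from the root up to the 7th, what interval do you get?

minor seventh

E♭ dominant seventh flat five is spelled E♭–G–B𝄫–D♭.
The root is E♭ and the 7th is D♭.
7 letter names make it a seventh; at 10 semitones (a half step narrower than major) the quality is minor.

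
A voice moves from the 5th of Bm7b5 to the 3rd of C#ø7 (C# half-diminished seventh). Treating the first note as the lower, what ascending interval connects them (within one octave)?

major 7th

The 5th of Bm7b5 is F; the 3rd of C#ø7 (C# half-diminished seventh) is E.
F up to E spans 7 letter names and 11 semitones — a major seventh.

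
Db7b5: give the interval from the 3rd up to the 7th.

diminished fifth

Db dominant seventh flat five is spelled Db, F, Abb, Cb.
3rd = F; 7th = Cb.
From F to Cb: 6 semitones over a fifth = diminished.
This 3–7 tritone is the characteristic tension at the heart of the dominant sound.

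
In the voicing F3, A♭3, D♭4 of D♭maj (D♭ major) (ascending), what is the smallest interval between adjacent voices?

Adjacent intervals: F3→A♭3 = minor third; A♭3→D♭4 = perfect fourth.
The smallest is F3 to A♭3, a minor third (3 semitones).

minor third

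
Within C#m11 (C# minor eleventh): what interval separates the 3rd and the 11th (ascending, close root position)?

C# minor eleventh is spelled C# E G# B D# F#.
The 3rd is E and the 11th is F#.
Counting 9 letters and 14 half steps from E gives a major ninth.

major ninth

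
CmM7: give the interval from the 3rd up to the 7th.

Cm(maj7): C-Eb-G-B.
The 3rd is Eb and the 7th is B.
Eb up to B is 8 semitones, a half step wider than a perfect fifth, so the interval is augmented.

A5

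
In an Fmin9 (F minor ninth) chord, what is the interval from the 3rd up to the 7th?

perfect 5th

Fmin9: F-Ab-C-Eb-G.
So we need the interval from Ab up to Eb.
From Ab to Eb is 7 semitones, exactly the perfect fifth.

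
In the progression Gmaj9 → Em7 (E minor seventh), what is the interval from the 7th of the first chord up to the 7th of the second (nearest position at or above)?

minor 6th

Gmaj9 has F# as its 7th, and Em7 (E minor seventh) has D as its 7th.
F# up to D is 8 semitones, a half step narrower than a major sixth, so the interval is minor.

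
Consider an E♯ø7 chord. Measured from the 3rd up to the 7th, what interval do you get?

perfect 5th

E♯m7b5 (E♯ half-diminished seventh) is spelled E♯, G♯, B, D♯.
The 3rd is G♯ and the 7th is D♯.
G♯ up to D♯ spans 5 letter names and 7 semitones — a perfect fifth.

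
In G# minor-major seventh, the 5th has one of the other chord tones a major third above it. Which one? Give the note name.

G#m(maj7) is spelled G# B D# F##.
The 5th is D#. A major third above D# is F##.
F## is the chord's 7th.

F##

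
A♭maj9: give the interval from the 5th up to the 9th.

perfect fifth

A♭maj9 (A♭ major ninth): A♭ C E♭ G B♭.
5th = E♭; 9th = B♭.
Counting 5 letters and 7 half steps from E♭ gives a perfect fifth.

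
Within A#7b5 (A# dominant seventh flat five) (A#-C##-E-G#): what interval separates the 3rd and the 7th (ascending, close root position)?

diminished fifth

That puts C## below G#.
From C## to G#: 6 semitones over a fifth = diminished.
That tritone between 3rd and 7th is what gives the dominant seventh its pull toward resolution.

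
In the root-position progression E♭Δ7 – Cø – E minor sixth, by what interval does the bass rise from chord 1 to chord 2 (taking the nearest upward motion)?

The roots are E♭ and C.
E♭ up to C spans 6 letter names and 9 semitones — a major sixth.

major sixth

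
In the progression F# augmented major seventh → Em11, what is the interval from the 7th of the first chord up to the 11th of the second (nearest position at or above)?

The 7th of F# augmented major seventh is E#; the 11th of Em11 is A.
From E# to A: 4 semitones over a fourth = diminished.

diminished fourth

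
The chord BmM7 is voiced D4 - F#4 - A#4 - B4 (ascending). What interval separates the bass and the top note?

major sixth

The outer voices are D4 and B4.
D up to B spans 6 letter names and 9 semitones — a major sixth.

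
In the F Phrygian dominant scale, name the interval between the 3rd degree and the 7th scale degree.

d5

F phrygian dominant: F Gb A Bb C Db Eb.
The 3rd degree is A and the scale degree 7 is Eb.
5 letter names make it a fifth; at 6 semitones (a half step narrower than perfect) the quality is diminished.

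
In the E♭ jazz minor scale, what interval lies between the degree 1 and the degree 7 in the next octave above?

Spelling the E♭ jazz minor scale: E♭ F G♭ A♭ B♭ C D.
The degree 1 is E♭ and the degree 7 (up an octave) is D.
Counting 14 letters and 23 half steps from E♭ gives a major fourteenth.

major 14th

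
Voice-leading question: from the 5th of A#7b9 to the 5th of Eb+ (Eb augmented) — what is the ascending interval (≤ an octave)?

diminished fifth

The 5th of A#7b9 is E#; the 5th of Eb+ (Eb augmented) is B.
E# up to B is 6 semitones, a half step narrower than a perfect fifth, so the interval is diminished.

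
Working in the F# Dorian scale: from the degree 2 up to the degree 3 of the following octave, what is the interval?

minor 9th

Spelling the F# Dorian scale: F# G# A B C# D# E.
The degree 2 is G# and the 3rd degree (up an octave) is A.
9 letter names make it a ninth; at 13 semitones (a half step narrower than major) the quality is minor.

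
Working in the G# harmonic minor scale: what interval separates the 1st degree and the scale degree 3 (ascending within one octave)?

minor third

The scale runs G# A# B C# D# E F##.
The 1st degree is G# and the degree 3 is B.
From G# to B: 3 semitones over a third = minor.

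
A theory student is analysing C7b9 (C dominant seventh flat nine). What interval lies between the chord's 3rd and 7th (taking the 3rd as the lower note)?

diminished 5th

C7b9 is spelled C, E, G, Bb, Db.
So we need the interval from E up to Bb.
E up to Bb is 6 semitones, a half step narrower than a perfect fifth, so the interval is diminished.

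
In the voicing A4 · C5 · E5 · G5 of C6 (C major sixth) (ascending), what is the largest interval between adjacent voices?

Adjacent intervals: A4→C5 = minor third; C5→E5 = major third; E5→G5 = minor third.
The largest is C5 to E5, a major third (4 semitones).

major third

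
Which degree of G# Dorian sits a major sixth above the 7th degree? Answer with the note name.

D#

The scale is G# A# B C# D# E# F#.
The 7th degree is F#; a major sixth above that is D# — scale degree 5.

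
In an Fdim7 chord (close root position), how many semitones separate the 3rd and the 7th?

6

Spelling the chord: F–Ab–Cb–Ebb.
Ab to Ebb is a diminished fifth: 6 semitones.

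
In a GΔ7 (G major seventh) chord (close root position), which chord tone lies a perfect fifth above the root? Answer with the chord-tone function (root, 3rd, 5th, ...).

Spelling the chord: G B D F#.
The root is G. A perfect fifth above G is D.
D is the chord's 5th.

5th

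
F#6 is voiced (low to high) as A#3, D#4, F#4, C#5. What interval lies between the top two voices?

Those voices are F#4 and C#5.
From F# to C# is 7 semitones, exactly the perfect fifth.

perfect fifth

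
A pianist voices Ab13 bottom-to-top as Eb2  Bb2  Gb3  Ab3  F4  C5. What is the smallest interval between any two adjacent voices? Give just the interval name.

Adjacent intervals: Eb2→Bb2 = perfect fifth; Bb2→Gb3 = minor sixth; Gb3→Ab3 = major second; Ab3→F4 = major sixth; F4→C5 = perfect fifth.
The smallest is Gb3 to Ab3, a major second (2 semitones).

M2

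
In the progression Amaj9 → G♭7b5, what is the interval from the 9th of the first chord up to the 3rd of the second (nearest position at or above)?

diminished octave

Amaj9 has B as its 9th, and G♭7b5 has B♭ as its 3rd.
B up to B♭ is 11 semitones, a half step narrower than a perfect octave, so the interval is diminished.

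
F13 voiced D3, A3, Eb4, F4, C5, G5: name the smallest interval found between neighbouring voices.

major second

Adjacent intervals: D3→A3 = perfect fifth; A3→Eb4 = diminished fifth; Eb4→F4 = major second; F4→C5 = perfect fifth; C5→G5 = perfect fifth.
The smallest is Eb4 to F4, a major second (2 semitones).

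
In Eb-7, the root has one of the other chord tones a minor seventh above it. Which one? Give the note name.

Db

Ebmin7: Eb Gb Bb Db.
The root is Eb. A minor seventh above Eb is Db.
Db is the chord's 7th.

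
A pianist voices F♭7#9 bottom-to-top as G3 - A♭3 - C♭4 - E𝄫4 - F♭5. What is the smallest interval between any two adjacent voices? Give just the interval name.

minor second

Adjacent intervals: G3→A♭3 = minor second; A♭3→C♭4 = minor third; C♭4→E𝄫4 = minor third; E𝄫4→F♭5 = major ninth.
The smallest is G3 to A♭3, a minor second (1 semitone).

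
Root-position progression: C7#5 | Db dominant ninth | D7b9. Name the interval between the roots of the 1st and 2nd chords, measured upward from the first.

The roots are C and Db.
From C to Db: 1 semitone over a second = minor.

minor 2nd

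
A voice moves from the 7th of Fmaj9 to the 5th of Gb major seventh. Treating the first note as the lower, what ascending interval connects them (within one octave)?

Fmaj9 has E as its 7th, and Gb major seventh has Db as its 5th.
E up to Db is 9 semitones, a whole step narrower than a major seventh, so the interval is diminished.

diminished seventh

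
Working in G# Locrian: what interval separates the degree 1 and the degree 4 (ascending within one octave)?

G# locrian: G# A B C# D E F#.
Degree 1 = G#; degree 4 = C#.
Counting 4 letters and 5 half steps from G# gives a perfect fourth.

perfect 4th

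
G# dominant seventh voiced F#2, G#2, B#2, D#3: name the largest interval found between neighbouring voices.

major third

Adjacent intervals: F#2→G#2 = major second; G#2→B#2 = major third; B#2→D#3 = minor third.
The largest is G#2 to B#2, a major third (4 semitones).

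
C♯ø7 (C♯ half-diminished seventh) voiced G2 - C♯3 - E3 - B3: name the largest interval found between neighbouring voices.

P5

Adjacent intervals: G2→C♯3 = augmented fourth; C♯3→E3 = minor third; E3→B3 = perfect fifth.
The largest is E3 to B3, a perfect fifth (7 semitones).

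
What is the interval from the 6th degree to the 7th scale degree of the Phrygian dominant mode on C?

Spelling the Phrygian dominant mode on C: C D♭ E F G A♭ B♭.
6th degree = A♭; 7th scale degree = B♭.
Counting 2 letters and 2 half steps from A♭ gives a major second.

M2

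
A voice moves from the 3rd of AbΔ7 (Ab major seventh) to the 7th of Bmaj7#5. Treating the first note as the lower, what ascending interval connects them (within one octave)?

The 3rd of AbΔ7 (Ab major seventh) is C; the 7th of Bmaj7#5 is A#.
C up to A# is 10 semitones, a half step wider than a major sixth, so the interval is augmented.

augmented sixth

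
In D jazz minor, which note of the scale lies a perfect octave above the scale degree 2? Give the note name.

E

The scale is D E F G A B C#.
The scale degree 2 is E; a perfect octave above that is E — scale degree 2.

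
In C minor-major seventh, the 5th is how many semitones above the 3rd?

Cm(maj7): C E♭ G B.
E♭ to G is a major third: 4 semitones.

4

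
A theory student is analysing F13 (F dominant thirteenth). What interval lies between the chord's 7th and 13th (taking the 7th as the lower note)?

major seventh

Spelling the chord: F-A-C-E♭-G-D.
So we need the interval from E♭ up to D.
Counting 7 letters and 11 half steps from E♭ gives a major seventh.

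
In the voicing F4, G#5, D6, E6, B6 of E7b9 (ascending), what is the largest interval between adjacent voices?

A9

Adjacent intervals: F4→G#5 = augmented ninth; G#5→D6 = diminished fifth; D6→E6 = major second; E6→B6 = perfect fifth.
The largest is F4 to G#5, an augmented ninth (15 semitones).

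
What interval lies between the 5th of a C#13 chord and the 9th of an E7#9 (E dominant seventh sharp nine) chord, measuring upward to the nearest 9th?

C#13 has G# as its 5th, and E7#9 (E dominant seventh sharp nine) has F## as its 9th.
Counting 7 letters and 11 half steps from G# gives a major seventh.

major 7th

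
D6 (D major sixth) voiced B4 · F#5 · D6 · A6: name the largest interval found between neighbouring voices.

Adjacent intervals: B4→F#5 = perfect fifth; F#5→D6 = minor sixth; D6→A6 = perfect fifth.
The largest is F#5 to D6, a minor sixth (8 semitones).

minor sixth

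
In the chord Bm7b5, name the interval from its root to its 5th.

Bø7 is spelled B, D, F, A.
That puts B below F.
5 letter names make it a fifth; at 6 semitones (a half step narrower than perfect) the quality is diminished.

diminished 5th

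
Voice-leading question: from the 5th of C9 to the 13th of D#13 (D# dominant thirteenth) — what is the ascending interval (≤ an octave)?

C9 has G as its 5th, and D#13 (D# dominant thirteenth) has B# as its 13th.
From G to B#: 5 semitones over a third = augmented.

augmented third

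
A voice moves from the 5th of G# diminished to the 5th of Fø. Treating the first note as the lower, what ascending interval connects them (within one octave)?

G# diminished has D as its 5th, and Fø has Cb as its 5th.
From D to Cb: 9 semitones over a seventh = diminished.

diminished seventh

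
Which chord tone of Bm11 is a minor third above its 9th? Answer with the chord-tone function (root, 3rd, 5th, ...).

11th

Bm11 is spelled B, D, F#, A, C#, E.
The 9th is C#. A minor third above C# is E.
E is the chord's 11th.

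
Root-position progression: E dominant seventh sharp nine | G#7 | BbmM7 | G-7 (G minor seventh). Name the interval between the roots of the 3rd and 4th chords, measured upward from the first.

major 6th

The roots are Bb and G.
From Bb to G is 9 semitones, exactly the major sixth.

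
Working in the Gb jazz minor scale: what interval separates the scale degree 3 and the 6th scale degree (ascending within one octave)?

augmented fourth

Spelling the Gb jazz minor scale: Gb Ab Bbb Cb Db Eb F.
That puts Bbb below Eb.
From Bbb to Eb: 6 semitones over a fourth = augmented.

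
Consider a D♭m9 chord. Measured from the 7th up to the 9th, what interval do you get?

major 3rd

D♭min9: D♭ F♭ A♭ C♭ E♭.
That puts C♭ below E♭.
C♭ up to E♭ spans 3 letter names and 4 semitones — a major third.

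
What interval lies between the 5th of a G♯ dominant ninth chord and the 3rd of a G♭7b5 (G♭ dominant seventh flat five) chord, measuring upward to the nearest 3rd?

d6

G♯ dominant ninth has D♯ as its 5th, and G♭7b5 (G♭ dominant seventh flat five) has B♭ as its 3rd.
D♯ up to B♭ is 7 semitones, a whole step narrower than a major sixth, so the interval is diminished.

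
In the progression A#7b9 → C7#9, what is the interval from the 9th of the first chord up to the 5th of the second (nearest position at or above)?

The 9th of A#7b9 is B; the 5th of C7#9 is G.
B up to G is 8 semitones, a half step narrower than a major sixth, so the interval is minor.

minor sixth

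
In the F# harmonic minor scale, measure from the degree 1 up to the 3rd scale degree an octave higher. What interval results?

The scale runs F# G# A B C# D E#.
So we need the interval from F# up to A.
F# up to A is 15 semitones, a half step narrower than a major tenth, so the interval is minor.

m10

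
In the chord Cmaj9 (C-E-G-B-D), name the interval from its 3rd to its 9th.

minor seventh

3rd = E; 9th = D.
E up to D is 10 semitones, a half step narrower than a major seventh, so the interval is minor.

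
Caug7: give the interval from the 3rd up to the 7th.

C+7 is spelled C–E–G♯–B♭.
3rd = E; 7th = B♭.
E up to B♭ is 6 semitones, a half step narrower than a perfect fifth, so the interval is diminished.

d5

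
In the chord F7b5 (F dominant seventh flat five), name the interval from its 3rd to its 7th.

diminished fifth

The chord tones of F7b5 (F dominant seventh flat five) are F–A–C♭–E♭.
That puts A below E♭.
A up to E♭ is 6 semitones, a half step narrower than a perfect fifth, so the interval is diminished.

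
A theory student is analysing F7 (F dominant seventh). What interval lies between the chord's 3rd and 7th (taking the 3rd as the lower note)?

F7 (F dominant seventh) is spelled F–A–C–Eb.
The 3rd is A and the 7th is Eb.
5 letter names make it a fifth; at 6 semitones (a half step narrower than perfect) the quality is diminished.
That tritone between 3rd and 7th is what gives the dominant seventh its pull toward resolution.

diminished fifth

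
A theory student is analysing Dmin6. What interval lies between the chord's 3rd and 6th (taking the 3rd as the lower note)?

The chord tones of Dm6 are D, F, A, B.
The 3rd is F and the 6th is B.
From F to B: 6 semitones over a fourth = augmented.

augmented fourth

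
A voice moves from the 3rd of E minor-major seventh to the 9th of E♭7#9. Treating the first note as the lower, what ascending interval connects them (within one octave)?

major seventh

The 3rd of E minor-major seventh is G; the 9th of E♭7#9 is F♯.
G up to F♯ spans 7 letter names and 11 semitones — a major seventh.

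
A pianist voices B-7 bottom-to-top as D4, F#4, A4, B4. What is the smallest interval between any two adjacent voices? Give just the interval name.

major second

Adjacent intervals: D4→F#4 = major third; F#4→A4 = minor third; A4→B4 = major second.
The smallest is A4 to B4, a major second (2 semitones).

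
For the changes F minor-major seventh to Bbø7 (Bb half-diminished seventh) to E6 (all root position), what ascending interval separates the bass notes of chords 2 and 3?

The roots are Bb and E.
From Bb to E: 6 semitones over a fourth = augmented.

augmented fourth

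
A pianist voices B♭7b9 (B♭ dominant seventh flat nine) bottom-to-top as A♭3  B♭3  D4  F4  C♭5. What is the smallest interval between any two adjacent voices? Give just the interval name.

Adjacent intervals: A♭3→B♭3 = major second; B♭3→D4 = major third; D4→F4 = minor third; F4→C♭5 = diminished fifth.
The smallest is A♭3 to B♭3, a major second (2 semitones).

major second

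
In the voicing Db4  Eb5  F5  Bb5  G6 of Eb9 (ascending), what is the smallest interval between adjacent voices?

Adjacent intervals: Db4→Eb5 = major ninth; Eb5→F5 = major second; F5→Bb5 = perfect fourth; Bb5→G6 = major sixth.
The smallest is Eb5 to F5, a major second (2 semitones).

major 2nd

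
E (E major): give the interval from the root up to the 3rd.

major 3rd

Spelling the chord: E-G#-B.
That puts E below G#.
From E to G# is 4 semitones, exactly the major third.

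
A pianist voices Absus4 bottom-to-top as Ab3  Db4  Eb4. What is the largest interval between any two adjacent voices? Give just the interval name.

Adjacent intervals: Ab3→Db4 = perfect fourth; Db4→Eb4 = major second.
The largest is Ab3 to Db4, a perfect fourth (5 semitones).

perfect fourth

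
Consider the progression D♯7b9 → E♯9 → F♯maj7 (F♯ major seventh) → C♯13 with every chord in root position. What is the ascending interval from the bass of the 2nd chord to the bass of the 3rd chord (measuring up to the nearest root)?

minor second

The roots are E♯ and F♯.
E♯ up to F♯ is 1 semitone, a half step narrower than a major second, so the interval is minor.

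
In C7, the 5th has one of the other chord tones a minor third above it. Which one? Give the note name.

Bb

C7 (C dominant seventh): C, E, G, Bb.
The 5th is G. A minor third above G is Bb.
Bb is the chord's 7th.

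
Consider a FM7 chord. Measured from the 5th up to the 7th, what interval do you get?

M3

Spelling the chord: F-A-C-E.
So we need the interval from C up to E.
From C to E is 4 semitones, exactly the major third.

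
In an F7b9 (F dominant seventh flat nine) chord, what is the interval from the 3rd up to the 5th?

minor 3rd

The chord tones of F dominant seventh flat nine are F A C Eb Gb.
That puts A below C.
A up to C is 3 semitones, a half step narrower than a major third, so the interval is minor.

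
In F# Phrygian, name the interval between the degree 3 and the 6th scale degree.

F# phrygian: F# G A B C# D E.
Degree 3 = A; degree 6 = D.
Counting 4 letters and 5 half steps from A gives a perfect fourth.

perfect fourth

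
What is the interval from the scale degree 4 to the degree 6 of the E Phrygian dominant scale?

m3

Spelling the E Phrygian dominant scale: E F G# A B C D.
So we need the interval from A up to C.
3 letter names make it a third; at 3 semitones (a half step narrower than major) the quality is minor.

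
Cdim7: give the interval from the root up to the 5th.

Spelling the chord: C–Eb–Gb–Bbb.
The root is C and the 5th is Gb.
5 letter names make it a fifth; at 6 semitones (a half step narrower than perfect) the quality is diminished.

diminished fifth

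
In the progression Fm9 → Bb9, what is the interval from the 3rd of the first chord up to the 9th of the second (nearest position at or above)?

major third

The 3rd of Fm9 is Ab; the 9th of Bb9 is C.
Counting 3 letters and 4 half steps from Ab gives a major third.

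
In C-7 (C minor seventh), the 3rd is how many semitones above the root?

3

Spelling the chord: C, E♭, G, B♭.
C to E♭ is a minor third: 3 semitones.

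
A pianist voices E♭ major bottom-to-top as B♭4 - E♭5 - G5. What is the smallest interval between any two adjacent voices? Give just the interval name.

Adjacent intervals: B♭4→E♭5 = perfect fourth; E♭5→G5 = major third.
The smallest is E♭5 to G5, a major third (4 semitones).

M3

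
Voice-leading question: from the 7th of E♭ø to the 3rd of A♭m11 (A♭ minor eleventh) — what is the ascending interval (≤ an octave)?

E♭ø has D♭ as its 7th, and A♭m11 (A♭ minor eleventh) has C♭ as its 3rd.
From D♭ to C♭: 10 semitones over a seventh = minor.

minor seventh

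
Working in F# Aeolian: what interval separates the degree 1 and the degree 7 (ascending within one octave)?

The scale runs F# G# A B C# D E.
So we need the interval from F# up to E.
From F# to E: 10 semitones over a seventh = minor.

m7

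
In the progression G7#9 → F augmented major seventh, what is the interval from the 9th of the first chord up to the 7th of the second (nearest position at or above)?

diminished fifth

G7#9 has A# as its 9th, and F augmented major seventh has E as its 7th.
5 letter names make it a fifth; at 6 semitones (a half step narrower than perfect) the quality is diminished.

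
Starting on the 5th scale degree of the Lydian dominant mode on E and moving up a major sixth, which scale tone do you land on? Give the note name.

G#

The scale is E F♯ G♯ A♯ B C♯ D.
The 5th scale degree is B; a major sixth above that is G♯ — scale degree 3.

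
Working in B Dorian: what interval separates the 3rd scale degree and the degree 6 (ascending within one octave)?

Spelling B Dorian: B C# D E F# G# A.
3rd scale degree = D; 6th scale degree = G#.
From D to G#: 6 semitones over a fourth = augmented.

augmented fourth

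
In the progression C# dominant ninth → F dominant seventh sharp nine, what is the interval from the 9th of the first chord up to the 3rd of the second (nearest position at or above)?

C# dominant ninth has D# as its 9th, and F dominant seventh sharp nine has A as its 3rd.
From D# to A: 6 semitones over a fifth = diminished.

diminished fifth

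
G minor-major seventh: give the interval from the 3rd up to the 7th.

augmented fifth

The chord tones of Gm(maj7) (G minor-major seventh) are G-Bb-D-F#.
That puts Bb below F#.
From Bb to F#: 8 semitones over a fifth = augmented.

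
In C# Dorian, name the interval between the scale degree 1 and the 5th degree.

Spelling C# Dorian: C# D# E F# G# A# B.
That puts C# below G#.
C# up to G# spans 5 letter names and 7 semitones — a perfect fifth.

perfect 5th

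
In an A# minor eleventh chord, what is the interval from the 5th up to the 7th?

Spelling the chord: A#, C#, E#, G#, B#, D#.
So we need the interval from E# up to G#.
From E# to G#: 3 semitones over a third = minor.

minor 3rd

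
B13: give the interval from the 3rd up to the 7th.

diminished fifth

B13 is spelled B-D♯-F♯-A-C♯-G♯.
That puts D♯ below A.
D♯ up to A is 6 semitones, a half step narrower than a perfect fifth, so the interval is diminished.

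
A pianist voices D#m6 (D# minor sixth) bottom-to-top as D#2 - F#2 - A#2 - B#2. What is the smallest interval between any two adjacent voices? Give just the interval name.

Adjacent intervals: D#2→F#2 = minor third; F#2→A#2 = major third; A#2→B#2 = major second.
The smallest is A#2 to B#2, a major second (2 semitones).

major 2nd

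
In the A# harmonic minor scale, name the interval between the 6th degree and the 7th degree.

The scale runs A# B# C# D# E# F# G##.
That puts F# below G##.
2 letter names make it a second; at 3 semitones (a half step wider than major) the quality is augmented.

augmented second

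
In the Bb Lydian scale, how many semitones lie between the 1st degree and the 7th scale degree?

The scale is Bb C D E F G A.
Bb up to A is a major seventh — 11 semitones.

11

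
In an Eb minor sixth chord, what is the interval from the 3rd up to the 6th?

Spelling the chord: Eb-Gb-Bb-C.
So we need the interval from Gb up to C.
From Gb to C: 6 semitones over a fourth = augmented.

A4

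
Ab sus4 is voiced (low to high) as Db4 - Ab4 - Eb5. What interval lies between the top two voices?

perfect fifth

Those voices are Ab4 and Eb5.
Ab up to Eb spans 5 letter names and 7 semitones — a perfect fifth.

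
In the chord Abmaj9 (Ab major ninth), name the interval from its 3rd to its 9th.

minor 7th

Abmaj9 (Ab major ninth) is spelled Ab–C–Eb–G–Bb.
That puts C below Bb.
C up to Bb is 10 semitones, a half step narrower than a major seventh, so the interval is minor.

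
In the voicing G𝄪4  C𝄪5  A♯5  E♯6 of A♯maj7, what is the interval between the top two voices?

Those voices are A♯5 and E♯6.
From A♯ to E♯ is 7 semitones, exactly the perfect fifth.

perfect 5th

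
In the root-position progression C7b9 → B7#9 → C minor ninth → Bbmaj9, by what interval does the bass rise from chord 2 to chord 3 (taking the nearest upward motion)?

minor second

The roots are B and C.
2 letter names make it a second; at 1 semitone (a half step narrower than major) the quality is minor.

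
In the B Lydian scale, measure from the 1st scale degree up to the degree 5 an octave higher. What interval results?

perfect 12th

B lydian: B C# D# E# F# G# A#.
That puts B below F#.
From B to F# is 19 semitones, exactly the perfect twelfth.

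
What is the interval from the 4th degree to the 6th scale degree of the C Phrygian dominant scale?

The scale runs C Db E F G Ab Bb.
So we need the interval from F up to Ab.
F up to Ab is 3 semitones, a half step narrower than a major third, so the interval is minor.

minor third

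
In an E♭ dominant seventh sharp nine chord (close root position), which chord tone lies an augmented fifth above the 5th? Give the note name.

The chord tones of E♭7#9 are E♭-G-B♭-D♭-F♯.
The 5th is B♭. An augmented fifth above B♭ is F♯.
F♯ is the chord's 9th.

F#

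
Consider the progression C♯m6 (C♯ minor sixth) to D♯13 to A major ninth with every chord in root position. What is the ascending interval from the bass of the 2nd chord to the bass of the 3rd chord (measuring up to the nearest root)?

The roots are D♯ and A.
D♯ up to A is 6 semitones, a half step narrower than a perfect fifth, so the interval is diminished.

diminished 5th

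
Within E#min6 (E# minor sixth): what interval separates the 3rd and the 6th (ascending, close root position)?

augmented fourth

E#m6 is spelled E#-G#-B#-C##.
3rd = G#; 6th = C##.
4 letter names make it a fourth; at 6 semitones (a half step wider than perfect) the quality is augmented.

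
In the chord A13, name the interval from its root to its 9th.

M9

The chord tones of A13 are A–C#–E–G–B–F#.
Root = A; 9th = B.
A up to B spans 9 letter names and 14 semitones — a major ninth.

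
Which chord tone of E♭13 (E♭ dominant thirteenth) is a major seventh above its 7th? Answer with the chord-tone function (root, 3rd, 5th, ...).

13th

Spelling the chord: E♭ G B♭ D♭ F C.
The 7th is D♭. A major seventh above D♭ is C.
C is the chord's 13th.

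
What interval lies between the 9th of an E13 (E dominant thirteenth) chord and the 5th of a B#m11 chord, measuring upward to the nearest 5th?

The 9th of E13 (E dominant thirteenth) is F#; the 5th of B#m11 is F##.
F# up to F## is 1 semitone, a half step wider than a perfect unison, so the interval is augmented.

augmented unison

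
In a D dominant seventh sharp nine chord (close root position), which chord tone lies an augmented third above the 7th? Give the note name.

E#

Spelling the chord: D, F#, A, C, E#.
The 7th is C. An augmented third above C is E#.
E# is the chord's 9th.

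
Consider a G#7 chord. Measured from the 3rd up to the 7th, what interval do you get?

diminished 5th

The chord tones of G# dominant seventh are G#–B#–D#–F#.
That puts B# below F#.
From B# to F#: 6 semitones over a fifth = diminished.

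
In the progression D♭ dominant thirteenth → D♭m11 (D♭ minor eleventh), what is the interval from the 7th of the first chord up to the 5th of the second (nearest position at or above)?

The 7th of D♭ dominant thirteenth is C♭; the 5th of D♭m11 (D♭ minor eleventh) is A♭.
C♭ up to A♭ spans 6 letter names and 9 semitones — a major sixth.

major 6th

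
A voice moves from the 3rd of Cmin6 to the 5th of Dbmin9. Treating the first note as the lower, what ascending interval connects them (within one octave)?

The 3rd of Cmin6 is Eb; the 5th of Dbmin9 is Ab.
Counting 4 letters and 5 half steps from Eb gives a perfect fourth.

P4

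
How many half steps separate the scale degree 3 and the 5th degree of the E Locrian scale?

The scale is E F G A B♭ C D.
G up to B♭ is a minor third — 3 semitones.

3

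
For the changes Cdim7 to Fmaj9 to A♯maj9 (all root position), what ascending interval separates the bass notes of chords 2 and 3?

A3

The roots are F and A♯.
3 letter names make it a third; at 5 semitones (a half step wider than major) the quality is augmented.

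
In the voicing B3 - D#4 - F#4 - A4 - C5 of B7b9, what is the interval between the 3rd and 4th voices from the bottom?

minor 3rd

Those voices are F#4 and A4.
3 letter names make it a third; at 3 semitones (a half step narrower than major) the quality is minor.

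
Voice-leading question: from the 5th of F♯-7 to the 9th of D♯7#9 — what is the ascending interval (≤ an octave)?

F♯-7 has C♯ as its 5th, and D♯7#9 has E𝄪 as its 9th.
C♯ up to E𝄪 is 5 semitones, a half step wider than a major third, so the interval is augmented.

augmented third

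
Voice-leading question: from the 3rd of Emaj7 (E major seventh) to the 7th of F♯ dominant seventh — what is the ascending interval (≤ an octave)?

minor 6th

The 3rd of Emaj7 (E major seventh) is G♯; the 7th of F♯ dominant seventh is E.
G♯ up to E is 8 semitones, a half step narrower than a major sixth, so the interval is minor.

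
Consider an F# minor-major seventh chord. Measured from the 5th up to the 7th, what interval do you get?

M3

Spelling the chord: F#, A, C#, E#.
So we need the interval from C# up to E#.
Counting 3 letters and 4 half steps from C# gives a major third.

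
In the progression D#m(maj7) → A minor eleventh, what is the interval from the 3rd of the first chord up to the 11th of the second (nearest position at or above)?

minor sixth

D#m(maj7) has F# as its 3rd, and A minor eleventh has D as its 11th.
6 letter names make it a sixth; at 8 semitones (a half step narrower than major) the quality is minor.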